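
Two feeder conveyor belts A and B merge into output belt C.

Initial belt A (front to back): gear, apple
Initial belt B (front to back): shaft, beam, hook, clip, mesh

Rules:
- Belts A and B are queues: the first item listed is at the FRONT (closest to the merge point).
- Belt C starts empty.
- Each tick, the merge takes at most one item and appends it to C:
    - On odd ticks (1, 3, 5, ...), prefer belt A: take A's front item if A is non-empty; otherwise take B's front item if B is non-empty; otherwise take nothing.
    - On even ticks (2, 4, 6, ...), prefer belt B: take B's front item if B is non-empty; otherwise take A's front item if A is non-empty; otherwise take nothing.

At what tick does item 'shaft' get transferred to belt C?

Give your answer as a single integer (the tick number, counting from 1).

Answer: 2

Derivation:
Tick 1: prefer A, take gear from A; A=[apple] B=[shaft,beam,hook,clip,mesh] C=[gear]
Tick 2: prefer B, take shaft from B; A=[apple] B=[beam,hook,clip,mesh] C=[gear,shaft]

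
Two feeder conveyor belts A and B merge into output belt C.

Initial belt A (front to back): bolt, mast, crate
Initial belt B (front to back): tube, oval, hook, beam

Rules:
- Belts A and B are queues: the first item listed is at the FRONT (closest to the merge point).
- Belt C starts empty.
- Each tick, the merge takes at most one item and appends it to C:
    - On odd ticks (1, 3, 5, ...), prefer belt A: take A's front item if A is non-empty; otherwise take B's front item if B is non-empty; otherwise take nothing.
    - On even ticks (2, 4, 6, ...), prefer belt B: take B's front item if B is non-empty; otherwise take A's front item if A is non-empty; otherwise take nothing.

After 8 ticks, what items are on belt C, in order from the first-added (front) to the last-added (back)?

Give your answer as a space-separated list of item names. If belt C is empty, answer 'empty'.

Answer: bolt tube mast oval crate hook beam

Derivation:
Tick 1: prefer A, take bolt from A; A=[mast,crate] B=[tube,oval,hook,beam] C=[bolt]
Tick 2: prefer B, take tube from B; A=[mast,crate] B=[oval,hook,beam] C=[bolt,tube]
Tick 3: prefer A, take mast from A; A=[crate] B=[oval,hook,beam] C=[bolt,tube,mast]
Tick 4: prefer B, take oval from B; A=[crate] B=[hook,beam] C=[bolt,tube,mast,oval]
Tick 5: prefer A, take crate from A; A=[-] B=[hook,beam] C=[bolt,tube,mast,oval,crate]
Tick 6: prefer B, take hook from B; A=[-] B=[beam] C=[bolt,tube,mast,oval,crate,hook]
Tick 7: prefer A, take beam from B; A=[-] B=[-] C=[bolt,tube,mast,oval,crate,hook,beam]
Tick 8: prefer B, both empty, nothing taken; A=[-] B=[-] C=[bolt,tube,mast,oval,crate,hook,beam]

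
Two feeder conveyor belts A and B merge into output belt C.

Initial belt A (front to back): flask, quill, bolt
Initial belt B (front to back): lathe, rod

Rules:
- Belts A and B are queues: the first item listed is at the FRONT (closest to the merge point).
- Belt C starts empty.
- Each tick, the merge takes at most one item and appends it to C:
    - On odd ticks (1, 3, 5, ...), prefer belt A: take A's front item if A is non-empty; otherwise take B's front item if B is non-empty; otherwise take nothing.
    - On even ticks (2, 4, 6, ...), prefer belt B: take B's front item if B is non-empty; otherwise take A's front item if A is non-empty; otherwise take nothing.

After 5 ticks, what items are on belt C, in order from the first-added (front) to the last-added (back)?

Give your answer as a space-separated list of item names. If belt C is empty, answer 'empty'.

Tick 1: prefer A, take flask from A; A=[quill,bolt] B=[lathe,rod] C=[flask]
Tick 2: prefer B, take lathe from B; A=[quill,bolt] B=[rod] C=[flask,lathe]
Tick 3: prefer A, take quill from A; A=[bolt] B=[rod] C=[flask,lathe,quill]
Tick 4: prefer B, take rod from B; A=[bolt] B=[-] C=[flask,lathe,quill,rod]
Tick 5: prefer A, take bolt from A; A=[-] B=[-] C=[flask,lathe,quill,rod,bolt]

Answer: flask lathe quill rod bolt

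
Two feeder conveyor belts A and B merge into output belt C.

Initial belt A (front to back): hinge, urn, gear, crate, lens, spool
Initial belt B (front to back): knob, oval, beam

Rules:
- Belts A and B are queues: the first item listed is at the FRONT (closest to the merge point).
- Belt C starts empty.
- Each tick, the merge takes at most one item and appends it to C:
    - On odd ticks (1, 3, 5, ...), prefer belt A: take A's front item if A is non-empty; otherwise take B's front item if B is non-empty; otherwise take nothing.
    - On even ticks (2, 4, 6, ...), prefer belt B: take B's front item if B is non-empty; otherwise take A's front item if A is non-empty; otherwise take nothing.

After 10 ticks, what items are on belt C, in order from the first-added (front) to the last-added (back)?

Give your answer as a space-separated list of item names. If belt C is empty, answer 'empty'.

Answer: hinge knob urn oval gear beam crate lens spool

Derivation:
Tick 1: prefer A, take hinge from A; A=[urn,gear,crate,lens,spool] B=[knob,oval,beam] C=[hinge]
Tick 2: prefer B, take knob from B; A=[urn,gear,crate,lens,spool] B=[oval,beam] C=[hinge,knob]
Tick 3: prefer A, take urn from A; A=[gear,crate,lens,spool] B=[oval,beam] C=[hinge,knob,urn]
Tick 4: prefer B, take oval from B; A=[gear,crate,lens,spool] B=[beam] C=[hinge,knob,urn,oval]
Tick 5: prefer A, take gear from A; A=[crate,lens,spool] B=[beam] C=[hinge,knob,urn,oval,gear]
Tick 6: prefer B, take beam from B; A=[crate,lens,spool] B=[-] C=[hinge,knob,urn,oval,gear,beam]
Tick 7: prefer A, take crate from A; A=[lens,spool] B=[-] C=[hinge,knob,urn,oval,gear,beam,crate]
Tick 8: prefer B, take lens from A; A=[spool] B=[-] C=[hinge,knob,urn,oval,gear,beam,crate,lens]
Tick 9: prefer A, take spool from A; A=[-] B=[-] C=[hinge,knob,urn,oval,gear,beam,crate,lens,spool]
Tick 10: prefer B, both empty, nothing taken; A=[-] B=[-] C=[hinge,knob,urn,oval,gear,beam,crate,lens,spool]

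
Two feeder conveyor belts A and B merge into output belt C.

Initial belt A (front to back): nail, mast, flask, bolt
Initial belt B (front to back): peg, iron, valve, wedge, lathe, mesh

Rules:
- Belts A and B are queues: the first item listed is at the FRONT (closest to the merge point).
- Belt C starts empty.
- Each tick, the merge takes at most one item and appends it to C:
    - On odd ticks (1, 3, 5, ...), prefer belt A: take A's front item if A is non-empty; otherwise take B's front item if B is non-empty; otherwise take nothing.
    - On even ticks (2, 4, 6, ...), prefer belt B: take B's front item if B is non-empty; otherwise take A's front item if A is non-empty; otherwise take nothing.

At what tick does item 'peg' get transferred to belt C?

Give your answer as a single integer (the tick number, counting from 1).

Answer: 2

Derivation:
Tick 1: prefer A, take nail from A; A=[mast,flask,bolt] B=[peg,iron,valve,wedge,lathe,mesh] C=[nail]
Tick 2: prefer B, take peg from B; A=[mast,flask,bolt] B=[iron,valve,wedge,lathe,mesh] C=[nail,peg]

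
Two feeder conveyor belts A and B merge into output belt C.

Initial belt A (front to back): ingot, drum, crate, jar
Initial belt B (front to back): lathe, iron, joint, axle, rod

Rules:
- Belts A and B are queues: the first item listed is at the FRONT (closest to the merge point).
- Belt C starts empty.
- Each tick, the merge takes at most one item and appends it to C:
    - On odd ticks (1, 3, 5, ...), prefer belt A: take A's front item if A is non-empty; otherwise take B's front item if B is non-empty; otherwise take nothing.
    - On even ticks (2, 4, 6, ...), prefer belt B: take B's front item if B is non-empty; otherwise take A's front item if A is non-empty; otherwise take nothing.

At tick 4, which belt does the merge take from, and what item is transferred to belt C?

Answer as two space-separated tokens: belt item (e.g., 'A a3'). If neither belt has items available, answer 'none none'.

Tick 1: prefer A, take ingot from A; A=[drum,crate,jar] B=[lathe,iron,joint,axle,rod] C=[ingot]
Tick 2: prefer B, take lathe from B; A=[drum,crate,jar] B=[iron,joint,axle,rod] C=[ingot,lathe]
Tick 3: prefer A, take drum from A; A=[crate,jar] B=[iron,joint,axle,rod] C=[ingot,lathe,drum]
Tick 4: prefer B, take iron from B; A=[crate,jar] B=[joint,axle,rod] C=[ingot,lathe,drum,iron]

Answer: B iron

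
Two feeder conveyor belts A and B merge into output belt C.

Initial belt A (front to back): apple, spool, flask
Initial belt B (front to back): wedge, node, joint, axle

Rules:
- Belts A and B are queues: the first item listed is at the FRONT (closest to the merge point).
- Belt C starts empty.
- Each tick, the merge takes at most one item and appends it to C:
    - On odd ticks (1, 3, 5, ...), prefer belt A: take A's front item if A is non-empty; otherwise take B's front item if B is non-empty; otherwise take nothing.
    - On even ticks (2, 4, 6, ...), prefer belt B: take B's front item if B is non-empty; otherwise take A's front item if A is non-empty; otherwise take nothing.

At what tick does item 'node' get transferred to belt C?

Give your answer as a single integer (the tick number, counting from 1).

Answer: 4

Derivation:
Tick 1: prefer A, take apple from A; A=[spool,flask] B=[wedge,node,joint,axle] C=[apple]
Tick 2: prefer B, take wedge from B; A=[spool,flask] B=[node,joint,axle] C=[apple,wedge]
Tick 3: prefer A, take spool from A; A=[flask] B=[node,joint,axle] C=[apple,wedge,spool]
Tick 4: prefer B, take node from B; A=[flask] B=[joint,axle] C=[apple,wedge,spool,node]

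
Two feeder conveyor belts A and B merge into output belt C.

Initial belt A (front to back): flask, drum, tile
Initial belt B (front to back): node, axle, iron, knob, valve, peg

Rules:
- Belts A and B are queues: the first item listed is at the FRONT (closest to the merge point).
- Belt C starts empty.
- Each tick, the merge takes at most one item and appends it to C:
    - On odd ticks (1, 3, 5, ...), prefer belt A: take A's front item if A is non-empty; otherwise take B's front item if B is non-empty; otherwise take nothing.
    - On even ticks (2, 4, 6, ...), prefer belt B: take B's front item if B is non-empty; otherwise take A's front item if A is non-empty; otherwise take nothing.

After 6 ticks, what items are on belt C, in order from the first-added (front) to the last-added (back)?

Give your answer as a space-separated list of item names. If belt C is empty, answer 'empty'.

Tick 1: prefer A, take flask from A; A=[drum,tile] B=[node,axle,iron,knob,valve,peg] C=[flask]
Tick 2: prefer B, take node from B; A=[drum,tile] B=[axle,iron,knob,valve,peg] C=[flask,node]
Tick 3: prefer A, take drum from A; A=[tile] B=[axle,iron,knob,valve,peg] C=[flask,node,drum]
Tick 4: prefer B, take axle from B; A=[tile] B=[iron,knob,valve,peg] C=[flask,node,drum,axle]
Tick 5: prefer A, take tile from A; A=[-] B=[iron,knob,valve,peg] C=[flask,node,drum,axle,tile]
Tick 6: prefer B, take iron from B; A=[-] B=[knob,valve,peg] C=[flask,node,drum,axle,tile,iron]

Answer: flask node drum axle tile iron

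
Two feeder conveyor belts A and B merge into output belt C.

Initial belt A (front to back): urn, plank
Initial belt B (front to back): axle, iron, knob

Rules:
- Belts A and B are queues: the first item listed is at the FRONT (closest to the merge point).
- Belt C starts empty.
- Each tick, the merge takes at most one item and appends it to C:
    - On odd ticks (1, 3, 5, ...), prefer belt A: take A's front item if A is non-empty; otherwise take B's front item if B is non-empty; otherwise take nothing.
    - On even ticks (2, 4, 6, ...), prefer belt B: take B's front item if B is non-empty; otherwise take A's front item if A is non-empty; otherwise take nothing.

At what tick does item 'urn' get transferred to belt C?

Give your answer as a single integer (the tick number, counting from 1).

Answer: 1

Derivation:
Tick 1: prefer A, take urn from A; A=[plank] B=[axle,iron,knob] C=[urn]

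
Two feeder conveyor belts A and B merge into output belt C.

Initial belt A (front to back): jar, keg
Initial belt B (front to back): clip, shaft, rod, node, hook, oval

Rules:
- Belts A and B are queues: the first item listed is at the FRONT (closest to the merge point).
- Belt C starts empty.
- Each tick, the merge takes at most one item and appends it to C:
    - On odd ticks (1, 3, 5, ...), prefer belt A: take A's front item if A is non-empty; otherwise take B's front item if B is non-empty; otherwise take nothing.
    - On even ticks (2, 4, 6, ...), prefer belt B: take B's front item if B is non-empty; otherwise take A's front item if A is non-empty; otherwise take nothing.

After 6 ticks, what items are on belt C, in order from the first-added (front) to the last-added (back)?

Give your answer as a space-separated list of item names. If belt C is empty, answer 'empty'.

Tick 1: prefer A, take jar from A; A=[keg] B=[clip,shaft,rod,node,hook,oval] C=[jar]
Tick 2: prefer B, take clip from B; A=[keg] B=[shaft,rod,node,hook,oval] C=[jar,clip]
Tick 3: prefer A, take keg from A; A=[-] B=[shaft,rod,node,hook,oval] C=[jar,clip,keg]
Tick 4: prefer B, take shaft from B; A=[-] B=[rod,node,hook,oval] C=[jar,clip,keg,shaft]
Tick 5: prefer A, take rod from B; A=[-] B=[node,hook,oval] C=[jar,clip,keg,shaft,rod]
Tick 6: prefer B, take node from B; A=[-] B=[hook,oval] C=[jar,clip,keg,shaft,rod,node]

Answer: jar clip keg shaft rod node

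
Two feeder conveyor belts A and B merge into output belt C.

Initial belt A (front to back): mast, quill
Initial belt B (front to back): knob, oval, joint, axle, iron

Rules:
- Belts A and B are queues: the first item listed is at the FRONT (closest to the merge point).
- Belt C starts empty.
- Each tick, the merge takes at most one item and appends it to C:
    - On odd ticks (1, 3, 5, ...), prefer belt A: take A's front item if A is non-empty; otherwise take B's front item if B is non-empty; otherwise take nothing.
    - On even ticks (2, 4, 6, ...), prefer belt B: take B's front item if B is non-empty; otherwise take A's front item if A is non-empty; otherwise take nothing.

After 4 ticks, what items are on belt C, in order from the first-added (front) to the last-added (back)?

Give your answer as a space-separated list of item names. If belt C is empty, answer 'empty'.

Answer: mast knob quill oval

Derivation:
Tick 1: prefer A, take mast from A; A=[quill] B=[knob,oval,joint,axle,iron] C=[mast]
Tick 2: prefer B, take knob from B; A=[quill] B=[oval,joint,axle,iron] C=[mast,knob]
Tick 3: prefer A, take quill from A; A=[-] B=[oval,joint,axle,iron] C=[mast,knob,quill]
Tick 4: prefer B, take oval from B; A=[-] B=[joint,axle,iron] C=[mast,knob,quill,oval]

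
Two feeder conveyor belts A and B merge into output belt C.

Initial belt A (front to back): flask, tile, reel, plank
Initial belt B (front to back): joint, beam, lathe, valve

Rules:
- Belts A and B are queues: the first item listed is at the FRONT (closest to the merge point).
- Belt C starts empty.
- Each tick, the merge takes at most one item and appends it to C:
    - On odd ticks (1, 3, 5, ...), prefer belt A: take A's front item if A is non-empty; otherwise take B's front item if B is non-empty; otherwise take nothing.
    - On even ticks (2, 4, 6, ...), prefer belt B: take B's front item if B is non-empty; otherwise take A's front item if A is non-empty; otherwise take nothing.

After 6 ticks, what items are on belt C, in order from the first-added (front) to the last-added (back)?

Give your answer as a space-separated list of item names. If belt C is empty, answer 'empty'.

Answer: flask joint tile beam reel lathe

Derivation:
Tick 1: prefer A, take flask from A; A=[tile,reel,plank] B=[joint,beam,lathe,valve] C=[flask]
Tick 2: prefer B, take joint from B; A=[tile,reel,plank] B=[beam,lathe,valve] C=[flask,joint]
Tick 3: prefer A, take tile from A; A=[reel,plank] B=[beam,lathe,valve] C=[flask,joint,tile]
Tick 4: prefer B, take beam from B; A=[reel,plank] B=[lathe,valve] C=[flask,joint,tile,beam]
Tick 5: prefer A, take reel from A; A=[plank] B=[lathe,valve] C=[flask,joint,tile,beam,reel]
Tick 6: prefer B, take lathe from B; A=[plank] B=[valve] C=[flask,joint,tile,beam,reel,lathe]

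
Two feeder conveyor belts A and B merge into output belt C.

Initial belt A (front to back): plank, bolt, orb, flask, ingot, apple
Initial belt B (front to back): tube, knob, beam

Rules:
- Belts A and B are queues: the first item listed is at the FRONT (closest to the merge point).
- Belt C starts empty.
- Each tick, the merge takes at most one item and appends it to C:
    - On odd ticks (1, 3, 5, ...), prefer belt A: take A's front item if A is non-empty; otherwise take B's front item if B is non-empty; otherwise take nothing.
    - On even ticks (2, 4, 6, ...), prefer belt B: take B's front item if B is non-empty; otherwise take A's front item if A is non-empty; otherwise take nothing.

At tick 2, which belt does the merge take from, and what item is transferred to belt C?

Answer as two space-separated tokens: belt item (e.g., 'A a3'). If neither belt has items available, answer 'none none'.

Answer: B tube

Derivation:
Tick 1: prefer A, take plank from A; A=[bolt,orb,flask,ingot,apple] B=[tube,knob,beam] C=[plank]
Tick 2: prefer B, take tube from B; A=[bolt,orb,flask,ingot,apple] B=[knob,beam] C=[plank,tube]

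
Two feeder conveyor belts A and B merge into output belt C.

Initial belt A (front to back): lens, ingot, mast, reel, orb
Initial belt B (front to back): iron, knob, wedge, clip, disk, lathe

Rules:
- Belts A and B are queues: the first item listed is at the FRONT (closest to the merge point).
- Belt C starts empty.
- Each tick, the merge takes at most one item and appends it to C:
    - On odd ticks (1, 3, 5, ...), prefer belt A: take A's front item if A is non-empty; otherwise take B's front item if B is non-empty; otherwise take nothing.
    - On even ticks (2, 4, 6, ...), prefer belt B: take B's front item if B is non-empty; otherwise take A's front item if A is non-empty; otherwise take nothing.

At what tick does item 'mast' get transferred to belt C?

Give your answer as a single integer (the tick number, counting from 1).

Tick 1: prefer A, take lens from A; A=[ingot,mast,reel,orb] B=[iron,knob,wedge,clip,disk,lathe] C=[lens]
Tick 2: prefer B, take iron from B; A=[ingot,mast,reel,orb] B=[knob,wedge,clip,disk,lathe] C=[lens,iron]
Tick 3: prefer A, take ingot from A; A=[mast,reel,orb] B=[knob,wedge,clip,disk,lathe] C=[lens,iron,ingot]
Tick 4: prefer B, take knob from B; A=[mast,reel,orb] B=[wedge,clip,disk,lathe] C=[lens,iron,ingot,knob]
Tick 5: prefer A, take mast from A; A=[reel,orb] B=[wedge,clip,disk,lathe] C=[lens,iron,ingot,knob,mast]

Answer: 5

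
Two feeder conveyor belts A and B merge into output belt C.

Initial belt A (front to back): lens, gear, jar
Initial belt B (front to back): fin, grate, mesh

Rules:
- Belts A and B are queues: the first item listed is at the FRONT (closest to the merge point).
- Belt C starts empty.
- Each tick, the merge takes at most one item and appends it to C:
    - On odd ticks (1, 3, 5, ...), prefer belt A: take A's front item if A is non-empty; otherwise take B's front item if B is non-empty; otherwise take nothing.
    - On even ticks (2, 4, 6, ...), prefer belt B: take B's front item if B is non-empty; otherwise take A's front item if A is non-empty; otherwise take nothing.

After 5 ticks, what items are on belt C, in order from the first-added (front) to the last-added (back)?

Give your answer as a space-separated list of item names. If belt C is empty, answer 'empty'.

Answer: lens fin gear grate jar

Derivation:
Tick 1: prefer A, take lens from A; A=[gear,jar] B=[fin,grate,mesh] C=[lens]
Tick 2: prefer B, take fin from B; A=[gear,jar] B=[grate,mesh] C=[lens,fin]
Tick 3: prefer A, take gear from A; A=[jar] B=[grate,mesh] C=[lens,fin,gear]
Tick 4: prefer B, take grate from B; A=[jar] B=[mesh] C=[lens,fin,gear,grate]
Tick 5: prefer A, take jar from A; A=[-] B=[mesh] C=[lens,fin,gear,grate,jar]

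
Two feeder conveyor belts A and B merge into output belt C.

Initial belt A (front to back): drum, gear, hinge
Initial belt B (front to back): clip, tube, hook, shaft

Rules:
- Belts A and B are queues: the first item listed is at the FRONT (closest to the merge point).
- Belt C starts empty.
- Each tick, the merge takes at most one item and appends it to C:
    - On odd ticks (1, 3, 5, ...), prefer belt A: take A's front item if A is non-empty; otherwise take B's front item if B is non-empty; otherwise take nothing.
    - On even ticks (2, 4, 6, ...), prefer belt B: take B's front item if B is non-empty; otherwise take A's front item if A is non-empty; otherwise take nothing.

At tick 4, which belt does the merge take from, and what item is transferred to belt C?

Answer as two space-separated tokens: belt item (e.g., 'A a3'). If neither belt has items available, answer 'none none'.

Answer: B tube

Derivation:
Tick 1: prefer A, take drum from A; A=[gear,hinge] B=[clip,tube,hook,shaft] C=[drum]
Tick 2: prefer B, take clip from B; A=[gear,hinge] B=[tube,hook,shaft] C=[drum,clip]
Tick 3: prefer A, take gear from A; A=[hinge] B=[tube,hook,shaft] C=[drum,clip,gear]
Tick 4: prefer B, take tube from B; A=[hinge] B=[hook,shaft] C=[drum,clip,gear,tube]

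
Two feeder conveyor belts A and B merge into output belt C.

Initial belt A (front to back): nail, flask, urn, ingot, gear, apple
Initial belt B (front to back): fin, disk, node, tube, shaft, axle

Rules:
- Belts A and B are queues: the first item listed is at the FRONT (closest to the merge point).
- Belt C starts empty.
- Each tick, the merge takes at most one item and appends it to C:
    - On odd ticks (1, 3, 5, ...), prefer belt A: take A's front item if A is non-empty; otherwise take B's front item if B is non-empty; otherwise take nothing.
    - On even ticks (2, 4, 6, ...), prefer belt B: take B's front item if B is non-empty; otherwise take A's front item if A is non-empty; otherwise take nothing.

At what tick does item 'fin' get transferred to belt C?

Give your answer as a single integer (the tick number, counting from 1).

Tick 1: prefer A, take nail from A; A=[flask,urn,ingot,gear,apple] B=[fin,disk,node,tube,shaft,axle] C=[nail]
Tick 2: prefer B, take fin from B; A=[flask,urn,ingot,gear,apple] B=[disk,node,tube,shaft,axle] C=[nail,fin]

Answer: 2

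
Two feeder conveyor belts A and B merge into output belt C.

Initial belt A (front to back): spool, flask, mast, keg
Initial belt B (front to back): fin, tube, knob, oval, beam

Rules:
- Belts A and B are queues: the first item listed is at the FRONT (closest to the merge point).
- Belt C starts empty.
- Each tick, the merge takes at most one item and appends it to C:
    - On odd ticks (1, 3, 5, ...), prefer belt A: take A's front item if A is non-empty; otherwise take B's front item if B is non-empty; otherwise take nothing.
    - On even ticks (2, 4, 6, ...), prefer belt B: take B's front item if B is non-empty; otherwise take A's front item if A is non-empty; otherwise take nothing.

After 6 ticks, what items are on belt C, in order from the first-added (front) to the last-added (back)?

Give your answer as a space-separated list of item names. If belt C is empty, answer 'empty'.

Answer: spool fin flask tube mast knob

Derivation:
Tick 1: prefer A, take spool from A; A=[flask,mast,keg] B=[fin,tube,knob,oval,beam] C=[spool]
Tick 2: prefer B, take fin from B; A=[flask,mast,keg] B=[tube,knob,oval,beam] C=[spool,fin]
Tick 3: prefer A, take flask from A; A=[mast,keg] B=[tube,knob,oval,beam] C=[spool,fin,flask]
Tick 4: prefer B, take tube from B; A=[mast,keg] B=[knob,oval,beam] C=[spool,fin,flask,tube]
Tick 5: prefer A, take mast from A; A=[keg] B=[knob,oval,beam] C=[spool,fin,flask,tube,mast]
Tick 6: prefer B, take knob from B; A=[keg] B=[oval,beam] C=[spool,fin,flask,tube,mast,knob]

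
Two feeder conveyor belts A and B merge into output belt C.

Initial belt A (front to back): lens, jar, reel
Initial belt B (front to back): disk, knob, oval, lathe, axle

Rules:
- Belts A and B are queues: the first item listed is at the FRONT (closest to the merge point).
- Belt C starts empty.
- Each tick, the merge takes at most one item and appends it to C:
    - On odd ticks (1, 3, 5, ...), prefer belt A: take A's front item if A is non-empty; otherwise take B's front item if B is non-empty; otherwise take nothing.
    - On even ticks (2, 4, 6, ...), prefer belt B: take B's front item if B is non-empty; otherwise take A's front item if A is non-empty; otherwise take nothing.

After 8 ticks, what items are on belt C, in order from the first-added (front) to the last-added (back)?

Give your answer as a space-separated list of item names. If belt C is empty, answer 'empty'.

Answer: lens disk jar knob reel oval lathe axle

Derivation:
Tick 1: prefer A, take lens from A; A=[jar,reel] B=[disk,knob,oval,lathe,axle] C=[lens]
Tick 2: prefer B, take disk from B; A=[jar,reel] B=[knob,oval,lathe,axle] C=[lens,disk]
Tick 3: prefer A, take jar from A; A=[reel] B=[knob,oval,lathe,axle] C=[lens,disk,jar]
Tick 4: prefer B, take knob from B; A=[reel] B=[oval,lathe,axle] C=[lens,disk,jar,knob]
Tick 5: prefer A, take reel from A; A=[-] B=[oval,lathe,axle] C=[lens,disk,jar,knob,reel]
Tick 6: prefer B, take oval from B; A=[-] B=[lathe,axle] C=[lens,disk,jar,knob,reel,oval]
Tick 7: prefer A, take lathe from B; A=[-] B=[axle] C=[lens,disk,jar,knob,reel,oval,lathe]
Tick 8: prefer B, take axle from B; A=[-] B=[-] C=[lens,disk,jar,knob,reel,oval,lathe,axle]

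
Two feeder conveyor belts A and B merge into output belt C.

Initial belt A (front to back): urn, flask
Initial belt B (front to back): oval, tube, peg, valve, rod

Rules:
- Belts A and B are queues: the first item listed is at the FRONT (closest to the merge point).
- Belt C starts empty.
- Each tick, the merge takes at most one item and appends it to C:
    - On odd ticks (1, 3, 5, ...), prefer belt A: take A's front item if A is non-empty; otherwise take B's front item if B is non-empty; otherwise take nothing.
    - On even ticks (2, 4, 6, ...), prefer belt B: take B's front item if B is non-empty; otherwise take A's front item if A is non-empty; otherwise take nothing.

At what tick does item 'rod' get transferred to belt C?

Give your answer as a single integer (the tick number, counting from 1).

Answer: 7

Derivation:
Tick 1: prefer A, take urn from A; A=[flask] B=[oval,tube,peg,valve,rod] C=[urn]
Tick 2: prefer B, take oval from B; A=[flask] B=[tube,peg,valve,rod] C=[urn,oval]
Tick 3: prefer A, take flask from A; A=[-] B=[tube,peg,valve,rod] C=[urn,oval,flask]
Tick 4: prefer B, take tube from B; A=[-] B=[peg,valve,rod] C=[urn,oval,flask,tube]
Tick 5: prefer A, take peg from B; A=[-] B=[valve,rod] C=[urn,oval,flask,tube,peg]
Tick 6: prefer B, take valve from B; A=[-] B=[rod] C=[urn,oval,flask,tube,peg,valve]
Tick 7: prefer A, take rod from B; A=[-] B=[-] C=[urn,oval,flask,tube,peg,valve,rod]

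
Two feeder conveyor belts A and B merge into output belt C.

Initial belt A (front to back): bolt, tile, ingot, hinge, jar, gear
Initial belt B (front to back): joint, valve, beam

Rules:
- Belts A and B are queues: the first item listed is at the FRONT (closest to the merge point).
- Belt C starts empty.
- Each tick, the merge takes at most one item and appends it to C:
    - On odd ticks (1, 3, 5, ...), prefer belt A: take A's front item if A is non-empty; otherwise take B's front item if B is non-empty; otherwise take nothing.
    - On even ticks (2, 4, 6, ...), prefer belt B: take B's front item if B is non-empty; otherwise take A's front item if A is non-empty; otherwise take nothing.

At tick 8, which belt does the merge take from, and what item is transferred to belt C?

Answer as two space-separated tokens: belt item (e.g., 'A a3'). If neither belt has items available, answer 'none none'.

Tick 1: prefer A, take bolt from A; A=[tile,ingot,hinge,jar,gear] B=[joint,valve,beam] C=[bolt]
Tick 2: prefer B, take joint from B; A=[tile,ingot,hinge,jar,gear] B=[valve,beam] C=[bolt,joint]
Tick 3: prefer A, take tile from A; A=[ingot,hinge,jar,gear] B=[valve,beam] C=[bolt,joint,tile]
Tick 4: prefer B, take valve from B; A=[ingot,hinge,jar,gear] B=[beam] C=[bolt,joint,tile,valve]
Tick 5: prefer A, take ingot from A; A=[hinge,jar,gear] B=[beam] C=[bolt,joint,tile,valve,ingot]
Tick 6: prefer B, take beam from B; A=[hinge,jar,gear] B=[-] C=[bolt,joint,tile,valve,ingot,beam]
Tick 7: prefer A, take hinge from A; A=[jar,gear] B=[-] C=[bolt,joint,tile,valve,ingot,beam,hinge]
Tick 8: prefer B, take jar from A; A=[gear] B=[-] C=[bolt,joint,tile,valve,ingot,beam,hinge,jar]

Answer: A jar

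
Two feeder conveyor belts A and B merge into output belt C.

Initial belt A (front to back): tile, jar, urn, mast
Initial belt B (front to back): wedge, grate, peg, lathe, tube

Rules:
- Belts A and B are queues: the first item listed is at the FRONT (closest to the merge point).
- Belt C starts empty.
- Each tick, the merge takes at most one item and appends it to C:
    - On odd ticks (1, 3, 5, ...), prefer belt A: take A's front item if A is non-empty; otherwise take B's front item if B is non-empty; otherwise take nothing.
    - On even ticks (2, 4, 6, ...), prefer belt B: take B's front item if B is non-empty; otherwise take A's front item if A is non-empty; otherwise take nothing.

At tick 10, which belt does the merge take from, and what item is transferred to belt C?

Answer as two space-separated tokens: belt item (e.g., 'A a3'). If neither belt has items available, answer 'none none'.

Tick 1: prefer A, take tile from A; A=[jar,urn,mast] B=[wedge,grate,peg,lathe,tube] C=[tile]
Tick 2: prefer B, take wedge from B; A=[jar,urn,mast] B=[grate,peg,lathe,tube] C=[tile,wedge]
Tick 3: prefer A, take jar from A; A=[urn,mast] B=[grate,peg,lathe,tube] C=[tile,wedge,jar]
Tick 4: prefer B, take grate from B; A=[urn,mast] B=[peg,lathe,tube] C=[tile,wedge,jar,grate]
Tick 5: prefer A, take urn from A; A=[mast] B=[peg,lathe,tube] C=[tile,wedge,jar,grate,urn]
Tick 6: prefer B, take peg from B; A=[mast] B=[lathe,tube] C=[tile,wedge,jar,grate,urn,peg]
Tick 7: prefer A, take mast from A; A=[-] B=[lathe,tube] C=[tile,wedge,jar,grate,urn,peg,mast]
Tick 8: prefer B, take lathe from B; A=[-] B=[tube] C=[tile,wedge,jar,grate,urn,peg,mast,lathe]
Tick 9: prefer A, take tube from B; A=[-] B=[-] C=[tile,wedge,jar,grate,urn,peg,mast,lathe,tube]
Tick 10: prefer B, both empty, nothing taken; A=[-] B=[-] C=[tile,wedge,jar,grate,urn,peg,mast,lathe,tube]

Answer: none none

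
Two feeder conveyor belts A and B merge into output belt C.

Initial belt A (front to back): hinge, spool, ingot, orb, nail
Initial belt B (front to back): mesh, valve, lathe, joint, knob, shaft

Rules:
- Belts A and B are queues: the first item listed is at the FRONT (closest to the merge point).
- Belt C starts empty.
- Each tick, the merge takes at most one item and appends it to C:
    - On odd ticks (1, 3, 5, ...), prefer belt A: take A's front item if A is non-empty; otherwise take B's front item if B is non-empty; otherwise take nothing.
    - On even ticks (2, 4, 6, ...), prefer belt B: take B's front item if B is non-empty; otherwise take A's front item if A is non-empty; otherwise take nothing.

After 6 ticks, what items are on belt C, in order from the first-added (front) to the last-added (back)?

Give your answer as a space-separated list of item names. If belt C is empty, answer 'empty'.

Answer: hinge mesh spool valve ingot lathe

Derivation:
Tick 1: prefer A, take hinge from A; A=[spool,ingot,orb,nail] B=[mesh,valve,lathe,joint,knob,shaft] C=[hinge]
Tick 2: prefer B, take mesh from B; A=[spool,ingot,orb,nail] B=[valve,lathe,joint,knob,shaft] C=[hinge,mesh]
Tick 3: prefer A, take spool from A; A=[ingot,orb,nail] B=[valve,lathe,joint,knob,shaft] C=[hinge,mesh,spool]
Tick 4: prefer B, take valve from B; A=[ingot,orb,nail] B=[lathe,joint,knob,shaft] C=[hinge,mesh,spool,valve]
Tick 5: prefer A, take ingot from A; A=[orb,nail] B=[lathe,joint,knob,shaft] C=[hinge,mesh,spool,valve,ingot]
Tick 6: prefer B, take lathe from B; A=[orb,nail] B=[joint,knob,shaft] C=[hinge,mesh,spool,valve,ingot,lathe]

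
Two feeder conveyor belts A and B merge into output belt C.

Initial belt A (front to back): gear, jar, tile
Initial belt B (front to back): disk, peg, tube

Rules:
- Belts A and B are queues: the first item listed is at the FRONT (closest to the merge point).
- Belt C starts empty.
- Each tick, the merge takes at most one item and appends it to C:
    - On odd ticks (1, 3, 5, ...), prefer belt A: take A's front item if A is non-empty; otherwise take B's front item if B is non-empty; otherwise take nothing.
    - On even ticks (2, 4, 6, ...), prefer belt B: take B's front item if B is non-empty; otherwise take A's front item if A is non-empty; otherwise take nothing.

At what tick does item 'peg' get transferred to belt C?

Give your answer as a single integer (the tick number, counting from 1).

Tick 1: prefer A, take gear from A; A=[jar,tile] B=[disk,peg,tube] C=[gear]
Tick 2: prefer B, take disk from B; A=[jar,tile] B=[peg,tube] C=[gear,disk]
Tick 3: prefer A, take jar from A; A=[tile] B=[peg,tube] C=[gear,disk,jar]
Tick 4: prefer B, take peg from B; A=[tile] B=[tube] C=[gear,disk,jar,peg]

Answer: 4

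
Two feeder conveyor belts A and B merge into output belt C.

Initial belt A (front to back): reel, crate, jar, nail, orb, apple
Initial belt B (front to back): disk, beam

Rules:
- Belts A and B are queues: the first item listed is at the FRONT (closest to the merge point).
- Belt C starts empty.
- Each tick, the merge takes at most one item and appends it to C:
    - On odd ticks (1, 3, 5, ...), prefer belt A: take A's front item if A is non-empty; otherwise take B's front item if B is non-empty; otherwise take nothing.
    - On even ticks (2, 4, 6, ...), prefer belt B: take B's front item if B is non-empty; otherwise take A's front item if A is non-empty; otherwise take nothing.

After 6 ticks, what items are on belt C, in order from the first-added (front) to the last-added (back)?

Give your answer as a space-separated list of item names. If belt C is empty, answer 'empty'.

Answer: reel disk crate beam jar nail

Derivation:
Tick 1: prefer A, take reel from A; A=[crate,jar,nail,orb,apple] B=[disk,beam] C=[reel]
Tick 2: prefer B, take disk from B; A=[crate,jar,nail,orb,apple] B=[beam] C=[reel,disk]
Tick 3: prefer A, take crate from A; A=[jar,nail,orb,apple] B=[beam] C=[reel,disk,crate]
Tick 4: prefer B, take beam from B; A=[jar,nail,orb,apple] B=[-] C=[reel,disk,crate,beam]
Tick 5: prefer A, take jar from A; A=[nail,orb,apple] B=[-] C=[reel,disk,crate,beam,jar]
Tick 6: prefer B, take nail from A; A=[orb,apple] B=[-] C=[reel,disk,crate,beam,jar,nail]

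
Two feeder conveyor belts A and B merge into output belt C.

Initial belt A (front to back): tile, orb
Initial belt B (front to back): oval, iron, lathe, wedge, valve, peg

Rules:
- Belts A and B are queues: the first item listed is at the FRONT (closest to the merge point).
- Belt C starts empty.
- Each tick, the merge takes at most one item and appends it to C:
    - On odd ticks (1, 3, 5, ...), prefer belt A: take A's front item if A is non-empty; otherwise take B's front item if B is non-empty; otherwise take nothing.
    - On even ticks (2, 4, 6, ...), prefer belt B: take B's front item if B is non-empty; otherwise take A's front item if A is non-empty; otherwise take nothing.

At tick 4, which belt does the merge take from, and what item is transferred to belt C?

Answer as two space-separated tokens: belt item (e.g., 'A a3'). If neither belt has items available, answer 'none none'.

Answer: B iron

Derivation:
Tick 1: prefer A, take tile from A; A=[orb] B=[oval,iron,lathe,wedge,valve,peg] C=[tile]
Tick 2: prefer B, take oval from B; A=[orb] B=[iron,lathe,wedge,valve,peg] C=[tile,oval]
Tick 3: prefer A, take orb from A; A=[-] B=[iron,lathe,wedge,valve,peg] C=[tile,oval,orb]
Tick 4: prefer B, take iron from B; A=[-] B=[lathe,wedge,valve,peg] C=[tile,oval,orb,iron]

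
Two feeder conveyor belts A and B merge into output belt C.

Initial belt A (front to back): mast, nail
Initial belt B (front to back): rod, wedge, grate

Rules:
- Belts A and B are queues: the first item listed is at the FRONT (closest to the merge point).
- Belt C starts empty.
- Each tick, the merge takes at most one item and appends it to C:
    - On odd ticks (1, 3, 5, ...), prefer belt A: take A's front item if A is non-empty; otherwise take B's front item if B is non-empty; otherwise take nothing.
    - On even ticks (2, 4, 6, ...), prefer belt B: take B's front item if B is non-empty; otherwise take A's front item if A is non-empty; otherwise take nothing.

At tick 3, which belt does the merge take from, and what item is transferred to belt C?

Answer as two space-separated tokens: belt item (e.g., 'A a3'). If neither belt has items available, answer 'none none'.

Answer: A nail

Derivation:
Tick 1: prefer A, take mast from A; A=[nail] B=[rod,wedge,grate] C=[mast]
Tick 2: prefer B, take rod from B; A=[nail] B=[wedge,grate] C=[mast,rod]
Tick 3: prefer A, take nail from A; A=[-] B=[wedge,grate] C=[mast,rod,nail]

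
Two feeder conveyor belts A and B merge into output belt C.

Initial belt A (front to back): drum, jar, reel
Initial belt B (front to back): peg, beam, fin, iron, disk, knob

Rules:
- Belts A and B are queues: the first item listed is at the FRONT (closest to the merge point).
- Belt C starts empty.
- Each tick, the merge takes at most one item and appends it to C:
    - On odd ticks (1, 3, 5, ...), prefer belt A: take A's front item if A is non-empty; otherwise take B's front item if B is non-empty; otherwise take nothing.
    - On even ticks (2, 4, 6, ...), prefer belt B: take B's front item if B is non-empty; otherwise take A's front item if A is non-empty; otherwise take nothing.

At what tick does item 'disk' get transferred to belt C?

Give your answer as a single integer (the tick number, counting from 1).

Answer: 8

Derivation:
Tick 1: prefer A, take drum from A; A=[jar,reel] B=[peg,beam,fin,iron,disk,knob] C=[drum]
Tick 2: prefer B, take peg from B; A=[jar,reel] B=[beam,fin,iron,disk,knob] C=[drum,peg]
Tick 3: prefer A, take jar from A; A=[reel] B=[beam,fin,iron,disk,knob] C=[drum,peg,jar]
Tick 4: prefer B, take beam from B; A=[reel] B=[fin,iron,disk,knob] C=[drum,peg,jar,beam]
Tick 5: prefer A, take reel from A; A=[-] B=[fin,iron,disk,knob] C=[drum,peg,jar,beam,reel]
Tick 6: prefer B, take fin from B; A=[-] B=[iron,disk,knob] C=[drum,peg,jar,beam,reel,fin]
Tick 7: prefer A, take iron from B; A=[-] B=[disk,knob] C=[drum,peg,jar,beam,reel,fin,iron]
Tick 8: prefer B, take disk from B; A=[-] B=[knob] C=[drum,peg,jar,beam,reel,fin,iron,disk]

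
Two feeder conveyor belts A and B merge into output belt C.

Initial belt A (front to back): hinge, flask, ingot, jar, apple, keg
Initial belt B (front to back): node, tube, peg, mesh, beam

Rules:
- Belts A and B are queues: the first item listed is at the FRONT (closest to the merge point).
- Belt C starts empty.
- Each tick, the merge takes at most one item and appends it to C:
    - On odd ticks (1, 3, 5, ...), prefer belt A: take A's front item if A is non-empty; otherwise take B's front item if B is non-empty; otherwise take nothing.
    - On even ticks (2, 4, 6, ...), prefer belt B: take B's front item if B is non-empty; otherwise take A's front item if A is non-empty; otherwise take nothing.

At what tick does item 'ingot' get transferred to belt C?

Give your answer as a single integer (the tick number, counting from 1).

Answer: 5

Derivation:
Tick 1: prefer A, take hinge from A; A=[flask,ingot,jar,apple,keg] B=[node,tube,peg,mesh,beam] C=[hinge]
Tick 2: prefer B, take node from B; A=[flask,ingot,jar,apple,keg] B=[tube,peg,mesh,beam] C=[hinge,node]
Tick 3: prefer A, take flask from A; A=[ingot,jar,apple,keg] B=[tube,peg,mesh,beam] C=[hinge,node,flask]
Tick 4: prefer B, take tube from B; A=[ingot,jar,apple,keg] B=[peg,mesh,beam] C=[hinge,node,flask,tube]
Tick 5: prefer A, take ingot from A; A=[jar,apple,keg] B=[peg,mesh,beam] C=[hinge,node,flask,tube,ingot]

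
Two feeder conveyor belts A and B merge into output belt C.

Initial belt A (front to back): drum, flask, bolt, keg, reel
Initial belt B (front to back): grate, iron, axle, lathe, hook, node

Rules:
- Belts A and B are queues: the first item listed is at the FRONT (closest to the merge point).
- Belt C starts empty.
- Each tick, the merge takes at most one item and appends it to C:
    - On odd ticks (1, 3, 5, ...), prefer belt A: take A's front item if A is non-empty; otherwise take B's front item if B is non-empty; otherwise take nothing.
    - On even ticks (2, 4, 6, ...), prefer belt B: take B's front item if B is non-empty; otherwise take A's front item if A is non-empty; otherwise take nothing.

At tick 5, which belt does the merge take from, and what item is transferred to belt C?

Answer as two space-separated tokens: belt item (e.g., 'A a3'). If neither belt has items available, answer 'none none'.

Tick 1: prefer A, take drum from A; A=[flask,bolt,keg,reel] B=[grate,iron,axle,lathe,hook,node] C=[drum]
Tick 2: prefer B, take grate from B; A=[flask,bolt,keg,reel] B=[iron,axle,lathe,hook,node] C=[drum,grate]
Tick 3: prefer A, take flask from A; A=[bolt,keg,reel] B=[iron,axle,lathe,hook,node] C=[drum,grate,flask]
Tick 4: prefer B, take iron from B; A=[bolt,keg,reel] B=[axle,lathe,hook,node] C=[drum,grate,flask,iron]
Tick 5: prefer A, take bolt from A; A=[keg,reel] B=[axle,lathe,hook,node] C=[drum,grate,flask,iron,bolt]

Answer: A bolt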